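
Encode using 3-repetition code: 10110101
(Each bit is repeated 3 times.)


Each bit -> 3 copies

111000111111000111000111


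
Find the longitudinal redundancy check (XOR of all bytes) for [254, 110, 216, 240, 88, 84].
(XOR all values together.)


XOR chain: 254 ^ 110 ^ 216 ^ 240 ^ 88 ^ 84 = 180

180


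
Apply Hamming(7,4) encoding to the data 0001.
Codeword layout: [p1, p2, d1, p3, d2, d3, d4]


Parity bits: p1=1, p2=1, p3=1

1101001


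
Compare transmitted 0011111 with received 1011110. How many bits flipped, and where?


XOR: 1000001

2 error(s) at position(s): 0, 6


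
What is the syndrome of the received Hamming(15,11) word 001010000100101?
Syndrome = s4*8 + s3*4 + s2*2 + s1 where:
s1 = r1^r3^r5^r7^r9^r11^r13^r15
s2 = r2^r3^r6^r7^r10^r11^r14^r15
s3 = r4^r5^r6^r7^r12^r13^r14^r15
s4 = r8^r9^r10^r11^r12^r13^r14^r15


s1=0, s2=1, s3=1, s4=1

Syndrome = 14 (error at position 14)


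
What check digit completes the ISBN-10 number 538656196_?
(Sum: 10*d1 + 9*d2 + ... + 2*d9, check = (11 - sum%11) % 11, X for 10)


Weighted sum: 286
286 mod 11 = 0

Check digit: 0


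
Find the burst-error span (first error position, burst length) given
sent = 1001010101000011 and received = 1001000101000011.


XOR: 0000010000000000

Burst at position 5, length 1


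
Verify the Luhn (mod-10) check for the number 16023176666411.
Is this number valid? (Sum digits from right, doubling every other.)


Luhn sum = 47
47 mod 10 = 7

Invalid (Luhn sum mod 10 = 7)


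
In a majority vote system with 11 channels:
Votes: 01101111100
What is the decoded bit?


Ones: 7 out of 11
Threshold: 6

1 (7/11 voted 1)


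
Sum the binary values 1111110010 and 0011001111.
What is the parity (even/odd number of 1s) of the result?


1111110010 = 1010
0011001111 = 207
Sum = 1217 = 10011000001
1s count = 4

even parity (4 ones in 10011000001)


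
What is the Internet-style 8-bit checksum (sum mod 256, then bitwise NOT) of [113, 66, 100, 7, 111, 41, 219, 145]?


Sum = 802 mod 256 = 34
Complement = 221

221


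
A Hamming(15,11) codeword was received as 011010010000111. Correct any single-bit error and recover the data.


Syndrome = 0: no error detected

Data: 11000000111 (no errors)


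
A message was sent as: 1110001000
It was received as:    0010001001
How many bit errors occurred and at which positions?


XOR: 1100000001

3 error(s) at position(s): 0, 1, 9


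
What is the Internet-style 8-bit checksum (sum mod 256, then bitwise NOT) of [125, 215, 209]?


Sum = 549 mod 256 = 37
Complement = 218

218


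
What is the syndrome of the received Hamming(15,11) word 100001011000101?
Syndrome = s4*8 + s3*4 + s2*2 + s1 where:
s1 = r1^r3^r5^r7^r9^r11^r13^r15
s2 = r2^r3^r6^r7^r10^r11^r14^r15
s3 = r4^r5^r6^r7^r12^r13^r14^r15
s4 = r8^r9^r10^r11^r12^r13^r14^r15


s1=0, s2=0, s3=1, s4=0

Syndrome = 4 (error at position 4)


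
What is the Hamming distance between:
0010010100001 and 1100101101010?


XOR: 1110111001011
Count of 1s: 9

9


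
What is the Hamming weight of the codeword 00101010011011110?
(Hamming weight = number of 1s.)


Counting 1s in 00101010011011110

9


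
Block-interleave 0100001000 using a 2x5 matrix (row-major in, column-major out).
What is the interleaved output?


Matrix:
  01000
  01000
Read columns: 0011000000

0011000000


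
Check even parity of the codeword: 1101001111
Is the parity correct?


Number of 1s: 7

No, parity error (7 ones)


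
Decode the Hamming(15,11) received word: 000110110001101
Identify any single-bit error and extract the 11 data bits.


Syndrome = 0: no error detected

Data: 01010001101 (no errors)


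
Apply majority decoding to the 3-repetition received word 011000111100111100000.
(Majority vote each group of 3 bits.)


Groups: 011, 000, 111, 100, 111, 100, 000
Majority votes: 1010100

1010100


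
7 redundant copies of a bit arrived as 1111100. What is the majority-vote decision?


Ones: 5 out of 7
Threshold: 4

1 (5/7 voted 1)


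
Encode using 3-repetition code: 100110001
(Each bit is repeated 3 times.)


Each bit -> 3 copies

111000000111111000000000111


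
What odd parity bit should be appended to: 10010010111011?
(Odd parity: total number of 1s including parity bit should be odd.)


Number of 1s in data: 8
Parity bit: 1

1


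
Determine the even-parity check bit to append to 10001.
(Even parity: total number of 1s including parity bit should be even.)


Number of 1s in data: 2
Parity bit: 0

0


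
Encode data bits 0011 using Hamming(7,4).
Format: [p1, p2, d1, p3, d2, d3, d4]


Parity bits: p1=1, p2=0, p3=0

1000011


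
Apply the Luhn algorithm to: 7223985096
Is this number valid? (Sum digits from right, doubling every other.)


Luhn sum = 47
47 mod 10 = 7

Invalid (Luhn sum mod 10 = 7)


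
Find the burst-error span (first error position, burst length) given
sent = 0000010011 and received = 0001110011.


XOR: 0001100000

Burst at position 3, length 2


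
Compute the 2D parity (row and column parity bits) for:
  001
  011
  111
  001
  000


Row parities: 10110
Column parities: 100

Row P: 10110, Col P: 100, Corner: 1


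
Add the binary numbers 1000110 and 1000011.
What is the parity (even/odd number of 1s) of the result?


1000110 = 70
1000011 = 67
Sum = 137 = 10001001
1s count = 3

odd parity (3 ones in 10001001)


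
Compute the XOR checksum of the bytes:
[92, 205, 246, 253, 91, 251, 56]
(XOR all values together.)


XOR chain: 92 ^ 205 ^ 246 ^ 253 ^ 91 ^ 251 ^ 56 = 2

2


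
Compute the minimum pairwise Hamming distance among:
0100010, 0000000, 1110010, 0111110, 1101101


Comparing all pairs, minimum distance: 2
Can detect 1 errors, correct 0 errors

2


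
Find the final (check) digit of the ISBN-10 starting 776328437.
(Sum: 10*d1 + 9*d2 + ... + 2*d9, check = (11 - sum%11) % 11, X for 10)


Weighted sum: 293
293 mod 11 = 7

Check digit: 4


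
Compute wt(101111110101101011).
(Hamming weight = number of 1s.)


Counting 1s in 101111110101101011

13


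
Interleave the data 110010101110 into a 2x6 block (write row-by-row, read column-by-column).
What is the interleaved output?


Matrix:
  110010
  101110
Read columns: 111001011100

111001011100


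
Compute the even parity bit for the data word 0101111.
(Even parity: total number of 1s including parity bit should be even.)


Number of 1s in data: 5
Parity bit: 1

1


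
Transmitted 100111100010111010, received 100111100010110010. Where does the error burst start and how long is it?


XOR: 000000000000001000

Burst at position 14, length 1


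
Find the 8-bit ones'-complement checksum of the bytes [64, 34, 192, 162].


Sum = 452 mod 256 = 196
Complement = 59

59


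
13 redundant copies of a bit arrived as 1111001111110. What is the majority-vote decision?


Ones: 10 out of 13
Threshold: 7

1 (10/13 voted 1)


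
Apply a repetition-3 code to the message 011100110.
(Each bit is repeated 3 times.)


Each bit -> 3 copies

000111111111000000111111000


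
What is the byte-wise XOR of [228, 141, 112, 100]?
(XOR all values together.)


XOR chain: 228 ^ 141 ^ 112 ^ 100 = 125

125


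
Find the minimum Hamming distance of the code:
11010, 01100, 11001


Comparing all pairs, minimum distance: 2
Can detect 1 errors, correct 0 errors

2


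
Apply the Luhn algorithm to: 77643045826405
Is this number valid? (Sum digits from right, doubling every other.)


Luhn sum = 59
59 mod 10 = 9

Invalid (Luhn sum mod 10 = 9)


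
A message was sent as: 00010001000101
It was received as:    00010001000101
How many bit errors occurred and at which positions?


XOR: 00000000000000

0 errors (received matches sent)


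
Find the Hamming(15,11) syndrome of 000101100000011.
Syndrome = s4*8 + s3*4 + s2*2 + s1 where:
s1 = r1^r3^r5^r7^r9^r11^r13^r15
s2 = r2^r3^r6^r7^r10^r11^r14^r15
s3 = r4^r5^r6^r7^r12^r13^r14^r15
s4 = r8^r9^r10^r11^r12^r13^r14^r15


s1=0, s2=0, s3=1, s4=0

Syndrome = 4 (error at position 4)


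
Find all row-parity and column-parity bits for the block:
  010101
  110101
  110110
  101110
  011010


Row parities: 10001
Column parities: 100010

Row P: 10001, Col P: 100010, Corner: 0


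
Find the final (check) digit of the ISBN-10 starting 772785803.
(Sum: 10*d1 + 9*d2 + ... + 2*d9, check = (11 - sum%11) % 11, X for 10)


Weighted sum: 309
309 mod 11 = 1

Check digit: X


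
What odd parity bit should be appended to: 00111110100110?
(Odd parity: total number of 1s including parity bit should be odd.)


Number of 1s in data: 8
Parity bit: 1

1


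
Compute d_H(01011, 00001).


XOR: 01010
Count of 1s: 2

2


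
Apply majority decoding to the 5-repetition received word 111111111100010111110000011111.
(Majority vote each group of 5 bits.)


Groups: 11111, 11111, 00010, 11111, 00000, 11111
Majority votes: 110101

110101


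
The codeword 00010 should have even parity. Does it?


Number of 1s: 1

No, parity error (1 ones)


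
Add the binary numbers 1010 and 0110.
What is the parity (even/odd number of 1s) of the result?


1010 = 10
0110 = 6
Sum = 16 = 10000
1s count = 1

odd parity (1 ones in 10000)


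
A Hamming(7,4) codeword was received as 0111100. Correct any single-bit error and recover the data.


Syndrome = 0: no error detected

Data: 1100 (no errors)


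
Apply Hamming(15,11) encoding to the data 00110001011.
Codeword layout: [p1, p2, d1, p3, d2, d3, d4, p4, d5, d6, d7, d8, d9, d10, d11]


Parity bits: p1=0, p2=0, p3=1, p4=1

000101110001011


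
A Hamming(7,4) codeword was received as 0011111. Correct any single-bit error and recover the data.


Syndrome = 3: error at position 3

Data: 0111 (corrected bit 3)


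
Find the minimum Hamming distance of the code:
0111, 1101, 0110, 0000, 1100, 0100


Comparing all pairs, minimum distance: 1
Can detect 0 errors, correct 0 errors

1


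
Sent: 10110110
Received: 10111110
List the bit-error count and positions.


XOR: 00001000

1 error(s) at position(s): 4


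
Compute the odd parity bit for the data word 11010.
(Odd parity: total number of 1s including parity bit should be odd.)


Number of 1s in data: 3
Parity bit: 0

0


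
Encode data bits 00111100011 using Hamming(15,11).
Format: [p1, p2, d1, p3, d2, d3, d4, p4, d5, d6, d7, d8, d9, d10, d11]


Parity bits: p1=1, p2=1, p3=0, p4=0

110001101100011


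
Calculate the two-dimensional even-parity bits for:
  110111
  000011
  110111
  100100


Row parities: 1010
Column parities: 100111

Row P: 1010, Col P: 100111, Corner: 0


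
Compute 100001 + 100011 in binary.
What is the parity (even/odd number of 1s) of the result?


100001 = 33
100011 = 35
Sum = 68 = 1000100
1s count = 2

even parity (2 ones in 1000100)


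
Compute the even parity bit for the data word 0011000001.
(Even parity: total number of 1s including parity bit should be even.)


Number of 1s in data: 3
Parity bit: 1

1


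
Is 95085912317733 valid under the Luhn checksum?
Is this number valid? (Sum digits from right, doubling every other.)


Luhn sum = 64
64 mod 10 = 4

Invalid (Luhn sum mod 10 = 4)


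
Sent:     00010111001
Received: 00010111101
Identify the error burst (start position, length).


XOR: 00000000100

Burst at position 8, length 1


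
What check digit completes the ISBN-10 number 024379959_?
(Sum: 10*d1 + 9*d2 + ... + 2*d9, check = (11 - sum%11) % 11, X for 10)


Weighted sum: 227
227 mod 11 = 7

Check digit: 4


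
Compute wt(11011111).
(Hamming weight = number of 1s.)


Counting 1s in 11011111

7


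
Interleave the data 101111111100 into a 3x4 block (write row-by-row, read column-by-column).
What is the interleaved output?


Matrix:
  1011
  1111
  1100
Read columns: 111011110110

111011110110


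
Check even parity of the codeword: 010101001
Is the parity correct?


Number of 1s: 4

Yes, parity is correct (4 ones)


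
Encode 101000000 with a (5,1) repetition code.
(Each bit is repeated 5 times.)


Each bit -> 5 copies

111110000011111000000000000000000000000000000


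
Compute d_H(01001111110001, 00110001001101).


XOR: 01111110111100
Count of 1s: 10

10


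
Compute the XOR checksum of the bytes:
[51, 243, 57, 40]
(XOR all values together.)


XOR chain: 51 ^ 243 ^ 57 ^ 40 = 209

209


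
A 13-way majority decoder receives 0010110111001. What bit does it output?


Ones: 7 out of 13
Threshold: 7

1 (7/13 voted 1)


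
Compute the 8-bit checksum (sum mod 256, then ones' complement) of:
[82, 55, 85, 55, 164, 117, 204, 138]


Sum = 900 mod 256 = 132
Complement = 123

123


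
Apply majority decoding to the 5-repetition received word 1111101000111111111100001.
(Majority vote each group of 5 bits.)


Groups: 11111, 01000, 11111, 11111, 00001
Majority votes: 10110

10110


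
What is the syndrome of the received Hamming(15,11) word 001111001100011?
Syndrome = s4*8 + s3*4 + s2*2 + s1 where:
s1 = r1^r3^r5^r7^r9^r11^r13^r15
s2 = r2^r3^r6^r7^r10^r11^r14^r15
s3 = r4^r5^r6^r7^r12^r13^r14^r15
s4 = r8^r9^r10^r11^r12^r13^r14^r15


s1=0, s2=1, s3=1, s4=0

Syndrome = 6 (error at position 6)


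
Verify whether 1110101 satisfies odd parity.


Number of 1s: 5

Yes, parity is correct (5 ones)


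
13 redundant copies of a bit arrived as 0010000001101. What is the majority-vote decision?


Ones: 4 out of 13
Threshold: 7

0 (4/13 voted 1)


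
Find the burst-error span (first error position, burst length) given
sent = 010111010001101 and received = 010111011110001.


XOR: 000000001111100

Burst at position 8, length 5


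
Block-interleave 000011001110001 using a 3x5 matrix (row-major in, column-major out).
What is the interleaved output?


Matrix:
  00001
  10011
  10001
Read columns: 011000000010111

011000000010111


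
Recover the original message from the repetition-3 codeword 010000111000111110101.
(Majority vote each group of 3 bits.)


Groups: 010, 000, 111, 000, 111, 110, 101
Majority votes: 0010111

0010111


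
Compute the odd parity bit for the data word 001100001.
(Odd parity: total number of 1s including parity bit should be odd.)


Number of 1s in data: 3
Parity bit: 0

0


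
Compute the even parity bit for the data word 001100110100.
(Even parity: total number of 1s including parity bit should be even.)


Number of 1s in data: 5
Parity bit: 1

1


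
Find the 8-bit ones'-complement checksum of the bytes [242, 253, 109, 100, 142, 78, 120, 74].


Sum = 1118 mod 256 = 94
Complement = 161

161


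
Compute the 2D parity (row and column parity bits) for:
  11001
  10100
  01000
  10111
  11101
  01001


Row parities: 101000
Column parities: 00110

Row P: 101000, Col P: 00110, Corner: 0


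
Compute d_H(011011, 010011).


XOR: 001000
Count of 1s: 1

1


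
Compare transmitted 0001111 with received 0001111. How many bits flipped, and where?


XOR: 0000000

0 errors (received matches sent)


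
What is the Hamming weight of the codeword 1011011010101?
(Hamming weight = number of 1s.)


Counting 1s in 1011011010101

8


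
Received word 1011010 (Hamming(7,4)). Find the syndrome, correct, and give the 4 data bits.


Syndrome = 0: no error detected

Data: 1010 (no errors)


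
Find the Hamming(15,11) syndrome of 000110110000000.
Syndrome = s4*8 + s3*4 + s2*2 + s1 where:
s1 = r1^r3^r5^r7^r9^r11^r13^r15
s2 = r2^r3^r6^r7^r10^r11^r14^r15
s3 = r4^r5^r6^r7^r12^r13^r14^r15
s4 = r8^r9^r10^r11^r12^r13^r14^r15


s1=0, s2=1, s3=1, s4=1

Syndrome = 14 (error at position 14)


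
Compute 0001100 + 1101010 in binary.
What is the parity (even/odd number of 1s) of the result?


0001100 = 12
1101010 = 106
Sum = 118 = 1110110
1s count = 5

odd parity (5 ones in 1110110)


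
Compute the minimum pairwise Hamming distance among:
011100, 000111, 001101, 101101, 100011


Comparing all pairs, minimum distance: 1
Can detect 0 errors, correct 0 errors

1


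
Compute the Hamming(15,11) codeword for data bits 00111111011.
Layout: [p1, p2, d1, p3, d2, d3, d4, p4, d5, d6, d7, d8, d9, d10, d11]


Parity bits: p1=0, p2=0, p3=1, p4=0

000101101111011


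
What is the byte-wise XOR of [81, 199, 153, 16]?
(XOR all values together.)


XOR chain: 81 ^ 199 ^ 153 ^ 16 = 31

31


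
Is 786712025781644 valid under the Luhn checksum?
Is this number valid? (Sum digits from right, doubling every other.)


Luhn sum = 72
72 mod 10 = 2

Invalid (Luhn sum mod 10 = 2)


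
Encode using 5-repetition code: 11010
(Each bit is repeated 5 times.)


Each bit -> 5 copies

1111111111000001111100000


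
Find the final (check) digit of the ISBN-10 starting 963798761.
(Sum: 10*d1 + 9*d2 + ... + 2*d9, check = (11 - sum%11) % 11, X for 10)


Weighted sum: 359
359 mod 11 = 7

Check digit: 4


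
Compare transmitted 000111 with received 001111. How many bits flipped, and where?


XOR: 001000

1 error(s) at position(s): 2


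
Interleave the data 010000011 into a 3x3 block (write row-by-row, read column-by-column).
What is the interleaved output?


Matrix:
  010
  000
  011
Read columns: 000101001

000101001


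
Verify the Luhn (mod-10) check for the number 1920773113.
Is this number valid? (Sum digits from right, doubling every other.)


Luhn sum = 39
39 mod 10 = 9

Invalid (Luhn sum mod 10 = 9)


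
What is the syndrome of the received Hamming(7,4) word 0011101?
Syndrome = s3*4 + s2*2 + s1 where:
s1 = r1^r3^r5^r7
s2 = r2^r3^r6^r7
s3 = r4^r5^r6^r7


s1=1, s2=0, s3=1

Syndrome = 5 (error at position 5)


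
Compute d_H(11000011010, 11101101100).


XOR: 00101110110
Count of 1s: 6

6


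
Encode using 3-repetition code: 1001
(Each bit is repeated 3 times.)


Each bit -> 3 copies

111000000111


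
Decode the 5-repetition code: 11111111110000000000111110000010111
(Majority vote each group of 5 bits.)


Groups: 11111, 11111, 00000, 00000, 11111, 00000, 10111
Majority votes: 1100101

1100101


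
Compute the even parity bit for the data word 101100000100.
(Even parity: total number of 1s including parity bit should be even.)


Number of 1s in data: 4
Parity bit: 0

0


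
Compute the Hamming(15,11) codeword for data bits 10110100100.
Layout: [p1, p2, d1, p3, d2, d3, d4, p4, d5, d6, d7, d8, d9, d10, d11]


Parity bits: p1=1, p2=0, p3=1, p4=0

101101100100100


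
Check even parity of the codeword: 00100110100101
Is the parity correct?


Number of 1s: 6

Yes, parity is correct (6 ones)


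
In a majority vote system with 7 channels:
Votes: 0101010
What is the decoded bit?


Ones: 3 out of 7
Threshold: 4

0 (3/7 voted 1)


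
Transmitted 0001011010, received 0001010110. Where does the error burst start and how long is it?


XOR: 0000001100

Burst at position 6, length 2


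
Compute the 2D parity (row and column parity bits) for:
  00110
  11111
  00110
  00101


Row parities: 0100
Column parities: 11010

Row P: 0100, Col P: 11010, Corner: 1


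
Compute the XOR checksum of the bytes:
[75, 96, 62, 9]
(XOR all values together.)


XOR chain: 75 ^ 96 ^ 62 ^ 9 = 28

28


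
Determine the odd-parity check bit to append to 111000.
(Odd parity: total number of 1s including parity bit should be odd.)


Number of 1s in data: 3
Parity bit: 0

0


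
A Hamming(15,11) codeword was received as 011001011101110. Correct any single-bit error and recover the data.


Syndrome = 3: error at position 3

Data: 00101101110 (corrected bit 3)


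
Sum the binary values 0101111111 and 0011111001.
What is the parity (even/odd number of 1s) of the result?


0101111111 = 383
0011111001 = 249
Sum = 632 = 1001111000
1s count = 5

odd parity (5 ones in 1001111000)


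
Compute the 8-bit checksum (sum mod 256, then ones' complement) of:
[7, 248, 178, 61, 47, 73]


Sum = 614 mod 256 = 102
Complement = 153

153


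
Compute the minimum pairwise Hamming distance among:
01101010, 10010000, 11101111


Comparing all pairs, minimum distance: 3
Can detect 2 errors, correct 1 errors

3


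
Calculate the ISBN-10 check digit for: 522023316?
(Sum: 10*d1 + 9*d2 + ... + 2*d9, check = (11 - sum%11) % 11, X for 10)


Weighted sum: 138
138 mod 11 = 6

Check digit: 5


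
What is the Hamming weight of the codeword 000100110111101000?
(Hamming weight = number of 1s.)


Counting 1s in 000100110111101000

8


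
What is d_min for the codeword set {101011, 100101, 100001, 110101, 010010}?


Comparing all pairs, minimum distance: 1
Can detect 0 errors, correct 0 errors

1


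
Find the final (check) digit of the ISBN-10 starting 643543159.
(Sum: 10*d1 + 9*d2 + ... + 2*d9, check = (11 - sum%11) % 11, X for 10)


Weighted sum: 231
231 mod 11 = 0

Check digit: 0


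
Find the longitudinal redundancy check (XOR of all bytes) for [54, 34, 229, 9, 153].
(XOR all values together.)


XOR chain: 54 ^ 34 ^ 229 ^ 9 ^ 153 = 97

97


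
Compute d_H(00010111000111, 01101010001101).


XOR: 01111101001010
Count of 1s: 8

8


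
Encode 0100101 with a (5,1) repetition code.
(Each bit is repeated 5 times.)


Each bit -> 5 copies

00000111110000000000111110000011111


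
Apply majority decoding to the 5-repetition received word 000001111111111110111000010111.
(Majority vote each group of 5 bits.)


Groups: 00000, 11111, 11111, 11011, 10000, 10111
Majority votes: 011101

011101


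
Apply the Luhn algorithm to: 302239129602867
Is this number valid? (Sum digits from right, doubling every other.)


Luhn sum = 60
60 mod 10 = 0

Valid (Luhn sum mod 10 = 0)


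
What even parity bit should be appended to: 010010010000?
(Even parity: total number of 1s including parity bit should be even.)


Number of 1s in data: 3
Parity bit: 1

1


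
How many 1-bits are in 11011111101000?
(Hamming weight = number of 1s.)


Counting 1s in 11011111101000

9


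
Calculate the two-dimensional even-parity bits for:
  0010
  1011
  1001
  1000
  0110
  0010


Row parities: 110101
Column parities: 1100

Row P: 110101, Col P: 1100, Corner: 0


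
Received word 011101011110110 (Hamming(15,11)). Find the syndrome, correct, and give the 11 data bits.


Syndrome = 0: no error detected

Data: 10101110110 (no errors)


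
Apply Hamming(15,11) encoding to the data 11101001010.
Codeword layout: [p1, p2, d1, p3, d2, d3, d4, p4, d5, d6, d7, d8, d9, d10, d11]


Parity bits: p1=1, p2=1, p3=0, p4=1

111011011001010


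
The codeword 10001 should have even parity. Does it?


Number of 1s: 2

Yes, parity is correct (2 ones)


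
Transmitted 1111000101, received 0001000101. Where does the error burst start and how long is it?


XOR: 1110000000

Burst at position 0, length 3


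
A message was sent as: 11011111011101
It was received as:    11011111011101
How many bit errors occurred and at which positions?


XOR: 00000000000000

0 errors (received matches sent)


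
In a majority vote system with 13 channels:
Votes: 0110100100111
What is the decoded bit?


Ones: 7 out of 13
Threshold: 7

1 (7/13 voted 1)


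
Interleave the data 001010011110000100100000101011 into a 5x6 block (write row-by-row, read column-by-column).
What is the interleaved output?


Matrix:
  001010
  011110
  000100
  100000
  101011
Read columns: 000110100011001011001100100001

000110100011001011001100100001


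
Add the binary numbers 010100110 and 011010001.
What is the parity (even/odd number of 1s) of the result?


010100110 = 166
011010001 = 209
Sum = 375 = 101110111
1s count = 7

odd parity (7 ones in 101110111)


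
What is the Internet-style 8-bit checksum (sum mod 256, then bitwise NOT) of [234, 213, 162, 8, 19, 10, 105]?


Sum = 751 mod 256 = 239
Complement = 16

16


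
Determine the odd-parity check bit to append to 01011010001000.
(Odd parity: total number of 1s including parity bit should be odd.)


Number of 1s in data: 5
Parity bit: 0

0


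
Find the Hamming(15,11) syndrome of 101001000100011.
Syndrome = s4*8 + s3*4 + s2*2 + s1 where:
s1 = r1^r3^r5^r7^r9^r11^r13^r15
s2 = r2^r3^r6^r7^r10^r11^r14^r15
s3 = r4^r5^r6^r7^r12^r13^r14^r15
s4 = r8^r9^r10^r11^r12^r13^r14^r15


s1=1, s2=1, s3=1, s4=1

Syndrome = 15 (error at position 15)


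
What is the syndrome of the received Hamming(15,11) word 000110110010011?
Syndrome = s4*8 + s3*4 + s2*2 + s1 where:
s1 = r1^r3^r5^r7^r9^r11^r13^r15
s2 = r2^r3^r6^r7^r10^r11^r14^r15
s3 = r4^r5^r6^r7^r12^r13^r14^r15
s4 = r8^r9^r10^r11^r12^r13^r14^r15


s1=0, s2=0, s3=1, s4=0

Syndrome = 4 (error at position 4)


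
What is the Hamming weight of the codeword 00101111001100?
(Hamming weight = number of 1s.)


Counting 1s in 00101111001100

7


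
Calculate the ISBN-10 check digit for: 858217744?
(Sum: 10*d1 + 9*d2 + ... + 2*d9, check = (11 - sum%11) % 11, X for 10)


Weighted sum: 292
292 mod 11 = 6

Check digit: 5


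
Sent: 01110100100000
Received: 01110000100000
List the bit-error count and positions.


XOR: 00000100000000

1 error(s) at position(s): 5


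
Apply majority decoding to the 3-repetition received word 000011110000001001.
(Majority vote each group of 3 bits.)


Groups: 000, 011, 110, 000, 001, 001
Majority votes: 011000

011000


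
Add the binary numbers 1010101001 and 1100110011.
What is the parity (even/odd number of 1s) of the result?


1010101001 = 681
1100110011 = 819
Sum = 1500 = 10111011100
1s count = 7

odd parity (7 ones in 10111011100)


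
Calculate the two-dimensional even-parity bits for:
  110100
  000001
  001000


Row parities: 111
Column parities: 111101

Row P: 111, Col P: 111101, Corner: 1


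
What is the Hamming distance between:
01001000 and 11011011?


XOR: 10010011
Count of 1s: 4

4


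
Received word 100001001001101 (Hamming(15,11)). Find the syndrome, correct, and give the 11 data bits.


Syndrome = 0: no error detected

Data: 00101001101 (no errors)


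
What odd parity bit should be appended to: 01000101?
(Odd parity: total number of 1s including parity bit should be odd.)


Number of 1s in data: 3
Parity bit: 0

0


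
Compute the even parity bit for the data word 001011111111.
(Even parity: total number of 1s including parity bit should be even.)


Number of 1s in data: 9
Parity bit: 1

1


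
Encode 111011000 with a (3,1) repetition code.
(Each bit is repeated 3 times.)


Each bit -> 3 copies

111111111000111111000000000


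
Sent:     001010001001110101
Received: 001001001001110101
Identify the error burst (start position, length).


XOR: 000011000000000000

Burst at position 4, length 2


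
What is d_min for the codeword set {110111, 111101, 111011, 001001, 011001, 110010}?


Comparing all pairs, minimum distance: 1
Can detect 0 errors, correct 0 errors

1


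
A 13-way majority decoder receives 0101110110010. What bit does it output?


Ones: 7 out of 13
Threshold: 7

1 (7/13 voted 1)


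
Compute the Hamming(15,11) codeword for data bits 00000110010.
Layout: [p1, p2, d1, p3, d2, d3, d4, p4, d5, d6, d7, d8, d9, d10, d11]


Parity bits: p1=1, p2=1, p3=1, p4=1

110100010110010


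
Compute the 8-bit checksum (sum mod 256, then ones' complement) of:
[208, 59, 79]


Sum = 346 mod 256 = 90
Complement = 165

165


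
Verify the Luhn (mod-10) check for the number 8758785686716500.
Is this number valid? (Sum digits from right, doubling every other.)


Luhn sum = 70
70 mod 10 = 0

Valid (Luhn sum mod 10 = 0)


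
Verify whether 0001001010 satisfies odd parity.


Number of 1s: 3

Yes, parity is correct (3 ones)


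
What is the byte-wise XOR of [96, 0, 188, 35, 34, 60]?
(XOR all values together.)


XOR chain: 96 ^ 0 ^ 188 ^ 35 ^ 34 ^ 60 = 225

225


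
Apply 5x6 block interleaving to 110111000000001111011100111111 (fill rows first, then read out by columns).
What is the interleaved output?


Matrix:
  110111
  000000
  001111
  011100
  111111
Read columns: 100011001100111101111010110101

100011001100111101111010110101


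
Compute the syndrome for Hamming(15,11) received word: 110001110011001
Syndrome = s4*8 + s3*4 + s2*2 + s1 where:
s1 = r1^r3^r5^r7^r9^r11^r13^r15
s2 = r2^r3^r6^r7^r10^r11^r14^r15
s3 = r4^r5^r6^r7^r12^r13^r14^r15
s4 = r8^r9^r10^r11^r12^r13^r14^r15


s1=0, s2=1, s3=0, s4=0

Syndrome = 2 (error at position 2)


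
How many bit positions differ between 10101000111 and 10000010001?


XOR: 00101010110
Count of 1s: 5

5


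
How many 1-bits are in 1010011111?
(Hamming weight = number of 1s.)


Counting 1s in 1010011111

7


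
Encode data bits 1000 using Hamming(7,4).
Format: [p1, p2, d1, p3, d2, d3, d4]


Parity bits: p1=1, p2=1, p3=0

1110000


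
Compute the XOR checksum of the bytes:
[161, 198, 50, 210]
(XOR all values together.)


XOR chain: 161 ^ 198 ^ 50 ^ 210 = 135

135


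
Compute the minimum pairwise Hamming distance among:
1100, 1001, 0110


Comparing all pairs, minimum distance: 2
Can detect 1 errors, correct 0 errors

2


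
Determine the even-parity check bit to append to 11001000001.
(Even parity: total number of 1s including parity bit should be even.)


Number of 1s in data: 4
Parity bit: 0

0


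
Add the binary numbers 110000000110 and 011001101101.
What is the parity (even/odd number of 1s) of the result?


110000000110 = 3078
011001101101 = 1645
Sum = 4723 = 1001001110011
1s count = 7

odd parity (7 ones in 1001001110011)


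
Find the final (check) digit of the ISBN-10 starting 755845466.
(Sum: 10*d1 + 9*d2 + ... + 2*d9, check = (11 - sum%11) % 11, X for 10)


Weighted sum: 306
306 mod 11 = 9

Check digit: 2


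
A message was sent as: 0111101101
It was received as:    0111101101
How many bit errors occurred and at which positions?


XOR: 0000000000

0 errors (received matches sent)


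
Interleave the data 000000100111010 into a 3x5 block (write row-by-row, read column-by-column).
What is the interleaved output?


Matrix:
  00000
  01001
  11010
Read columns: 001011000001010

001011000001010


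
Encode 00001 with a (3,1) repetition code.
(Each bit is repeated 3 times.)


Each bit -> 3 copies

000000000000111


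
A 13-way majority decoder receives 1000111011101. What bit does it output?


Ones: 8 out of 13
Threshold: 7

1 (8/13 voted 1)


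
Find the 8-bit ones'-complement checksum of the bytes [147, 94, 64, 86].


Sum = 391 mod 256 = 135
Complement = 120

120


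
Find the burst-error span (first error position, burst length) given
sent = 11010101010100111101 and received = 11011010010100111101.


XOR: 00001111000000000000

Burst at position 4, length 4


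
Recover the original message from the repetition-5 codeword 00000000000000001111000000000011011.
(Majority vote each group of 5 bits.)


Groups: 00000, 00000, 00000, 01111, 00000, 00000, 11011
Majority votes: 0001001

0001001


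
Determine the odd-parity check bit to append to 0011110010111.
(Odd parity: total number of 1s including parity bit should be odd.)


Number of 1s in data: 8
Parity bit: 1

1


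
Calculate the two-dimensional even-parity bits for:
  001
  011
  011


Row parities: 100
Column parities: 001

Row P: 100, Col P: 001, Corner: 1


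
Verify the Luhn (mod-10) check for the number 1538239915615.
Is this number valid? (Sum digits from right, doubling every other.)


Luhn sum = 53
53 mod 10 = 3

Invalid (Luhn sum mod 10 = 3)


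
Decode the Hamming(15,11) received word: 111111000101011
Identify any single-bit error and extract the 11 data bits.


Syndrome = 0: no error detected

Data: 11100101011 (no errors)


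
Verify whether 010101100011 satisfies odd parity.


Number of 1s: 6

No, parity error (6 ones)


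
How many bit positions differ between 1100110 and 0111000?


XOR: 1011110
Count of 1s: 5

5


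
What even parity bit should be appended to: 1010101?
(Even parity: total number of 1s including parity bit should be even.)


Number of 1s in data: 4
Parity bit: 0

0


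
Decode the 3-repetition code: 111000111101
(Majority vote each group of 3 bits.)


Groups: 111, 000, 111, 101
Majority votes: 1011

1011


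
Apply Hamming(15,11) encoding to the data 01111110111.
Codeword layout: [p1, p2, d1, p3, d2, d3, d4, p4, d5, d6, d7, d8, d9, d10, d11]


Parity bits: p1=0, p2=0, p3=0, p4=0

000011101110111


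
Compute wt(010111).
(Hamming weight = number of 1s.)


Counting 1s in 010111

4


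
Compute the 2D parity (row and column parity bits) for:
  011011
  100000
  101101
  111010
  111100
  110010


Row parities: 010001
Column parities: 100010

Row P: 010001, Col P: 100010, Corner: 0


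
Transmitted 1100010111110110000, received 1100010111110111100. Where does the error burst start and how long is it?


XOR: 0000000000000001100

Burst at position 15, length 2


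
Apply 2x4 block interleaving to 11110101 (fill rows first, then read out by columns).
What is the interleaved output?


Matrix:
  1111
  0101
Read columns: 10111011

10111011


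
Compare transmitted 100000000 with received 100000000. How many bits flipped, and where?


XOR: 000000000

0 errors (received matches sent)


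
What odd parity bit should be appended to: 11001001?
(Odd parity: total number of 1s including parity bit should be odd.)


Number of 1s in data: 4
Parity bit: 1

1


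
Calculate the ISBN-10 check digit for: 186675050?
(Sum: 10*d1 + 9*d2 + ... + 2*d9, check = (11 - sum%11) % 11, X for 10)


Weighted sum: 254
254 mod 11 = 1

Check digit: X


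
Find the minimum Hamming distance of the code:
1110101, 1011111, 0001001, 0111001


Comparing all pairs, minimum distance: 2
Can detect 1 errors, correct 0 errors

2


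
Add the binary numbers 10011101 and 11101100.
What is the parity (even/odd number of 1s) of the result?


10011101 = 157
11101100 = 236
Sum = 393 = 110001001
1s count = 4

even parity (4 ones in 110001001)


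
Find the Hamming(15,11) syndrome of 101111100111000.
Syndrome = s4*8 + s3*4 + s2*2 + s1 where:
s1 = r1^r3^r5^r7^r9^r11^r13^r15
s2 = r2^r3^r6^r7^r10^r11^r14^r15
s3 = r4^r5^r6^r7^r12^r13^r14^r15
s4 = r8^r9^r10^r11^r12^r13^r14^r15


s1=1, s2=1, s3=1, s4=1

Syndrome = 15 (error at position 15)


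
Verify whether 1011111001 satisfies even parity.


Number of 1s: 7

No, parity error (7 ones)


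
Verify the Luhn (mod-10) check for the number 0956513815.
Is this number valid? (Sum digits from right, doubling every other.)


Luhn sum = 39
39 mod 10 = 9

Invalid (Luhn sum mod 10 = 9)


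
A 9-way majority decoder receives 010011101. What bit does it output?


Ones: 5 out of 9
Threshold: 5

1 (5/9 voted 1)


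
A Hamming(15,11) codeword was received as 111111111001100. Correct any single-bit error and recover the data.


Syndrome = 0: no error detected

Data: 11111001100 (no errors)


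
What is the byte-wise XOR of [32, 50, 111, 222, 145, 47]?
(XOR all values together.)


XOR chain: 32 ^ 50 ^ 111 ^ 222 ^ 145 ^ 47 = 29

29


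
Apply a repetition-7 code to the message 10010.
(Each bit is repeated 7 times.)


Each bit -> 7 copies

11111110000000000000011111110000000


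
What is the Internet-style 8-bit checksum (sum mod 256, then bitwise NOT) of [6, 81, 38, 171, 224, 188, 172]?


Sum = 880 mod 256 = 112
Complement = 143

143


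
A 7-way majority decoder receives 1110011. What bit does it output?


Ones: 5 out of 7
Threshold: 4

1 (5/7 voted 1)


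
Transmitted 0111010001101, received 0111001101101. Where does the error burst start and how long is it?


XOR: 0000011100000

Burst at position 5, length 3


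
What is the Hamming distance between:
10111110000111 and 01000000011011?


XOR: 11111110011100
Count of 1s: 10

10


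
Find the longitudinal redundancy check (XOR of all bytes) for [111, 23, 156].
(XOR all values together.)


XOR chain: 111 ^ 23 ^ 156 = 228

228


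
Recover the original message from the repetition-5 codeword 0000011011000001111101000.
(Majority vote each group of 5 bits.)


Groups: 00000, 11011, 00000, 11111, 01000
Majority votes: 01010

01010


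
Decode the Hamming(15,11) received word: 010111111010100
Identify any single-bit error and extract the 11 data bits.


Syndrome = 5: error at position 5

Data: 00111010100 (corrected bit 5)


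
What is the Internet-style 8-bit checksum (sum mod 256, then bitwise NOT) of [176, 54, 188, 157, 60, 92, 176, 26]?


Sum = 929 mod 256 = 161
Complement = 94

94


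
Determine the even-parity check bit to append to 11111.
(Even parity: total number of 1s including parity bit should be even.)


Number of 1s in data: 5
Parity bit: 1

1


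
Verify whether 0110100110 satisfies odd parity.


Number of 1s: 5

Yes, parity is correct (5 ones)


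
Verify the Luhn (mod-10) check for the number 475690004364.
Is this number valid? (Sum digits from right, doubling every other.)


Luhn sum = 49
49 mod 10 = 9

Invalid (Luhn sum mod 10 = 9)


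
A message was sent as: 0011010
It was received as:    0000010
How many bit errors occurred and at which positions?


XOR: 0011000

2 error(s) at position(s): 2, 3


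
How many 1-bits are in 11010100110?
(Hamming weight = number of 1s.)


Counting 1s in 11010100110

6


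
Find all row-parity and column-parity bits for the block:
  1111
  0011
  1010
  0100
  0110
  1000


Row parities: 000101
Column parities: 1100

Row P: 000101, Col P: 1100, Corner: 0


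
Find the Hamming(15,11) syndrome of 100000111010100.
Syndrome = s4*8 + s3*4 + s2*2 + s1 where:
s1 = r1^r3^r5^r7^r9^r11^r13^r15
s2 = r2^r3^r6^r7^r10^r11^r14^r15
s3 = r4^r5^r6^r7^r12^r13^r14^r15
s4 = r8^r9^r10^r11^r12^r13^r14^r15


s1=1, s2=0, s3=0, s4=0

Syndrome = 1 (error at position 1)


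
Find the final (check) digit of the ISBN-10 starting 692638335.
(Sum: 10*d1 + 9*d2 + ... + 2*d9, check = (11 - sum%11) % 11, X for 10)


Weighted sum: 288
288 mod 11 = 2

Check digit: 9


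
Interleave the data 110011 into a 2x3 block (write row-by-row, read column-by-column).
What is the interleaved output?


Matrix:
  110
  011
Read columns: 101101

101101


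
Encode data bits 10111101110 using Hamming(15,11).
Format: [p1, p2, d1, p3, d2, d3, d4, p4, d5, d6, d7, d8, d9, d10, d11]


Parity bits: p1=0, p2=1, p3=1, p4=1

011101111101110


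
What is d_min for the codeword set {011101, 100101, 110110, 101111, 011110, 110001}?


Comparing all pairs, minimum distance: 2
Can detect 1 errors, correct 0 errors

2


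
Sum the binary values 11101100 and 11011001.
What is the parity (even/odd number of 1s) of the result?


11101100 = 236
11011001 = 217
Sum = 453 = 111000101
1s count = 5

odd parity (5 ones in 111000101)


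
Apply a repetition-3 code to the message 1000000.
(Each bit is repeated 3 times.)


Each bit -> 3 copies

111000000000000000000


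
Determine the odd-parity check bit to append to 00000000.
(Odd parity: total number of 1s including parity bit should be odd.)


Number of 1s in data: 0
Parity bit: 1

1


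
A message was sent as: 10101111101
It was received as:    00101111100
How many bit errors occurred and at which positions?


XOR: 10000000001

2 error(s) at position(s): 0, 10


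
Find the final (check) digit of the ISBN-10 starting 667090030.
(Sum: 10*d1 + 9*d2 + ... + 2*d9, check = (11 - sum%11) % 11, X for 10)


Weighted sum: 233
233 mod 11 = 2

Check digit: 9


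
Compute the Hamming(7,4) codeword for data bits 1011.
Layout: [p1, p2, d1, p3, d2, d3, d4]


Parity bits: p1=0, p2=1, p3=0

0110011
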